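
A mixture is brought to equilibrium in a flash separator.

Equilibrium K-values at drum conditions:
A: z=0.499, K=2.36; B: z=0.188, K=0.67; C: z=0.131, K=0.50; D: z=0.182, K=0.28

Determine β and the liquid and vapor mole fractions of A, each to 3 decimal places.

β = 0.558, x_A = 0.284, y_A = 0.670

Let β = V/F and solve Σ zᵢ(Kᵢ−1)/(1+β(Kᵢ−1)) = 0.
Feasibility: ΣzᵢKᵢ = 1.420, Σzᵢ/Kᵢ = 1.404 — both > 1, two phases present.
Newton iteration, β⁰ = 0.5:
  β = 0.500: g = 0.0376, g' = -0.645 → β = 0.558
Converged at β = 0.558.
Compositions from xᵢ = zᵢ/(1+β(Kᵢ−1)), yᵢ = Kᵢxᵢ:
  A: x = 0.284, y = 0.670
  B: x = 0.230, y = 0.154
  C: x = 0.182, y = 0.091
  D: x = 0.304, y = 0.085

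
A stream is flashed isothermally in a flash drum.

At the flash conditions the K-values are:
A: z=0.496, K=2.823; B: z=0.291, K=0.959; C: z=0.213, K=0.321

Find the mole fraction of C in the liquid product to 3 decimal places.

x_C = 0.504

Rachford–Rice: g(V/F) = Σ zᵢ(Kᵢ−1)/(1+V/F(Kᵢ−1)) = 0.
Feasibility: ΣzᵢKᵢ = 1.748, Σzᵢ/Kᵢ = 1.143 — both > 1, two phases present.
Newton–Raphson from V/F = 0.64:
  V/F = 0.640: g = 0.1493, g' = -0.659 → V/F = 0.867
  V/F = 0.867: g = -0.0133, g' = -0.828 → V/F = 0.851
  V/F = 0.851: g = -0.0002, g' = -0.804 → V/F = 0.850
Converged at V/F = 0.850.
Compositions from xᵢ = zᵢ/(1+V/F(Kᵢ−1)), yᵢ = Kᵢxᵢ:
  A: x = 0.194, y = 0.549
  B: x = 0.302, y = 0.289
  C: x = 0.504, y = 0.162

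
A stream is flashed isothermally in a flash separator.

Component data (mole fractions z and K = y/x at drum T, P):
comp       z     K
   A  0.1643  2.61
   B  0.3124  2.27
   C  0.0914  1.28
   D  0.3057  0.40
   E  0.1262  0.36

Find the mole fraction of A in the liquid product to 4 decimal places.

Let ψ = V/F and solve Σ zᵢ(Kᵢ−1)/(1+ψ(Kᵢ−1)) = 0.
g(0) = ΣzᵢKᵢ − 1 = 0.4227 and g(1) = 1 − Σzᵢ/Kᵢ = -0.3868, so a root lies in (0, 1).
Iterate (Newton) starting at ψ = 0.33:
  ψ = 0.3300: g = 0.14465, g' = -0.6920 → ψ = 0.5390
  ψ = 0.5390: g = 0.00497, g' = -0.6659 → ψ = 0.5465
Converged at ψ = 0.5465.
Compositions from xᵢ = zᵢ/(1+ψ(Kᵢ−1)), yᵢ = Kᵢxᵢ:
  A: x = 0.0874, y = 0.2281
  B: x = 0.1844, y = 0.4186
  C: x = 0.0793, y = 0.1015
  D: x = 0.4548, y = 0.1819
  E: x = 0.1941, y = 0.0699

x_A = 0.0874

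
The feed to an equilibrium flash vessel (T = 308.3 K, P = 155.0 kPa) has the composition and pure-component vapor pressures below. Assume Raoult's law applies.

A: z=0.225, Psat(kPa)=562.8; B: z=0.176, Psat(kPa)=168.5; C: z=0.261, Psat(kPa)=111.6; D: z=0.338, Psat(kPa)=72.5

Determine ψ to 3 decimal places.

ψ = 0.386

Raoult's law: Kᵢ = Pᵢˢᵃᵗ/P = Pᵢˢᵃᵗ/155.0.
  K_A = 562.8/155.0 = 3.63097, K_B = 168.5/155.0 = 1.08710, K_C = 111.6/155.0 = 0.72000, K_D = 72.5/155.0 = 0.46774
Rachford–Rice: g(ψ) = Σ zᵢ(Kᵢ−1)/(1+ψ(Kᵢ−1)) = 0.
Feasibility: ΣzᵢKᵢ = 1.354, Σzᵢ/Kᵢ = 1.309 — both > 1, two phases present.
Iterate (Newton) starting at ψ = 0.49:
  ψ = 0.490: g = -0.0548, g' = -0.501 → ψ = 0.381
  ψ = 0.381: g = 0.0032, g' = -0.566 → ψ = 0.386
Converged at ψ = 0.386.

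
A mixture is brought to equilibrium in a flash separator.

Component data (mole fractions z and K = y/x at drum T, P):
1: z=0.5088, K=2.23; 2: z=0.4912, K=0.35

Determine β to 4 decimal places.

Rachford–Rice: g(β) = Σ zᵢ(Kᵢ−1)/(1+β(Kᵢ−1)) = 0.
g(0) = ΣzᵢKᵢ − 1 = 0.3065 and g(1) = 1 − Σzᵢ/Kᵢ = -0.6316, so a root lies in (0, 1).
Binary case is linear: z₁(K₁−1)(1+β(K₂−1)) + z₂(K₂−1)(1+β(K₁−1)) = 0
⇒ β = [z₁(K₁−1)+z₂(K₂−1)] / [−(K₁−1)(K₂−1)] = 0.30654/0.79950 = 0.3834

β = 0.3834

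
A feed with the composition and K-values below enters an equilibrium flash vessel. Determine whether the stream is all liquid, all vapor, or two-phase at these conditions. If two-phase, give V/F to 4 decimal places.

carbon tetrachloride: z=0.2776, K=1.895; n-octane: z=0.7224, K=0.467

ΣzᵢKᵢ = 0.8634; Σzᵢ/Kᵢ = 1.6934.
Since ΣzᵢKᵢ < 1 the mixture is below its bubble point — single liquid phase.

all liquid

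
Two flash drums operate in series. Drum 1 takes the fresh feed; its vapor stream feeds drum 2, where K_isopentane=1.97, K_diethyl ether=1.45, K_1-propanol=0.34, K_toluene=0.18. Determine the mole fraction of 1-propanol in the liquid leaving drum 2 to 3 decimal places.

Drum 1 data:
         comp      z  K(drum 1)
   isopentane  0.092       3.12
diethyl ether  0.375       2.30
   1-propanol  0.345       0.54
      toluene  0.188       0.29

Drum 1:
Iterate (Newton) starting at ψ₁ = 0.5:
  ψ₁ = 0.500: g = -0.0229, g' = -0.681 → ψ₁ = 0.466
Converged at ψ₁ = 0.466.
Drum-1 compositions:
  isopentane: x = 0.046, y = 0.144
  diethyl ether: x = 0.233, y = 0.537
  1-propanol: x = 0.439, y = 0.237
  toluene: x = 0.281, y = 0.082
Drum-2 feed = drum-1 vapor: z₂ = (0.1443, 0.5370, 0.2372, 0.0815).
Drum 2:
Let ψ₂ = V/F and solve Σ zᵢ(Kᵢ−1)/(1+ψ₂(Kᵢ−1)) = 0.
Check two-phase: ΣzᵢKᵢ = 1.158 > 1 and Σzᵢ/Kᵢ = 1.594 > 1, so g(0) = 0.158 > 0 and g(1) = -0.594 < 0.
Iterate (Newton) starting at ψ₂ = 0.5:
  ψ₂ = 0.500: g = -0.0554, g' = -0.522 → ψ₂ = 0.394
  ψ₂ = 0.394: g = -0.0037, g' = -0.458 → ψ₂ = 0.386
Converged at ψ₂ = 0.386.
  isopentane: x = 0.105, y = 0.207
  diethyl ether: x = 0.458, y = 0.663
  1-propanol: x = 0.318, y = 0.108
  toluene: x = 0.119, y = 0.021

x_1-propanol (drum 2) = 0.318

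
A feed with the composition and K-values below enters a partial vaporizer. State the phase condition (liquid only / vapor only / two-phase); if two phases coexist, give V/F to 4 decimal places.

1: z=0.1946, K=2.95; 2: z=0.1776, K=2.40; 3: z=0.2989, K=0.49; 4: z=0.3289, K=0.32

two-phase, V/F = 0.2442

ΣzᵢKᵢ = 1.2520; Σzᵢ/Kᵢ = 1.7778.
Both exceed 1, so a two-phase solution exists.
Rachford–Rice: g(ψ) = Σ zᵢ(Kᵢ−1)/(1+ψ(Kᵢ−1)) = 0.
Newton iteration, ψ⁰ = 0.39:
  ψ = 0.3900: g = -0.11828, g' = -0.7872 → ψ = 0.2397
  ψ = 0.2397: g = 0.00385, g' = -0.8567 → ψ = 0.2442
Converged at ψ = 0.2442.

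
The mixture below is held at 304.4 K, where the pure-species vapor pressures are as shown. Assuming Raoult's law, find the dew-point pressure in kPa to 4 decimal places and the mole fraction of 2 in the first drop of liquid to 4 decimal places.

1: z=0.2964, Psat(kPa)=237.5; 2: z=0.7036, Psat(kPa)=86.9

At the dew point ψ → 1, so Σzᵢ/Kᵢ = 1 with Kᵢ = Pᵢˢᵃᵗ/P ⇒ 1/P = Σzᵢ/Pᵢˢᵃᵗ.
1/P = 0.2964/237.5 + 0.7036/86.9 = 0.0093447 ⇒ P = 107.0130 kPa
xᵢ = zᵢP/Pᵢˢᵃᵗ ⇒ x_2 = 0.7036·107.0130/86.9 = 0.8664

Pdew = 107.0130 kPa, x_2 = 0.8664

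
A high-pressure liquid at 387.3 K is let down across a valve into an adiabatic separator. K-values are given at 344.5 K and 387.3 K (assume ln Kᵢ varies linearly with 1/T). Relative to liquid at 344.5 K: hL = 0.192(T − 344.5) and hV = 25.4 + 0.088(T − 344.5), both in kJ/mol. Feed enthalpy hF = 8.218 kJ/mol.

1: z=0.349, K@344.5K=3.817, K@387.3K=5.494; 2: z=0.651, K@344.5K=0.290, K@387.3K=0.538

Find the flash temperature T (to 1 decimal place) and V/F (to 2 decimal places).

Adiabatic flash: solve Rachford–Rice at each trial T, then check hF = ψ·hV(T) + (1−ψ)·hL(T).
  T = 344.5 K: K = (3.817, 0.290), RR gives ψ = 0.260, H_out = 6.615 kJ/mol
  T = 387.3 K: K = (5.494, 0.538), RR gives ψ = 0.611, H_out = 21.008 kJ/mol
  T = 365.9 K: K = (4.628, 0.402), RR gives ψ = 0.404, H_out = 13.480 kJ/mol
  T = 355.2 K: K = (4.215, 0.343), RR gives ψ = 0.329, H_out = 10.043 kJ/mol
  T = 349.9 K: K = (4.016, 0.316), RR gives ψ = 0.295, H_out = 8.352 kJ/mol
  T = 347.2 K: K = (3.916, 0.303), RR gives ψ = 0.277, H_out = 7.486 kJ/mol
  T = 348.5 K: K = (3.964, 0.309), RR gives ψ = 0.286, H_out = 7.904 kJ/mol
Linear interpolation between T = 348.5 (H_out = 7.904) and T = 349.9 (H_out = 8.352) on hF = 8.218 gives T ≈ 349.5 K, at which ψ = 0.29.

T = 349.5 K, V/F = 0.29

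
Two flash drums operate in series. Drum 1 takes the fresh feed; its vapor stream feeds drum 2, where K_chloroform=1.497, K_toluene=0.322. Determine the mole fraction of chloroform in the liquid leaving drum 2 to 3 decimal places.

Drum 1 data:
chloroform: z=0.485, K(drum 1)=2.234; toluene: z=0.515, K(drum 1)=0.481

x_chloroform (drum 2) = 0.577

Drum 1:
Material balance + equilibrium reduce to Σ zᵢ(Kᵢ−1)/(1+ψ₁(Kᵢ−1)) = 0.
Feasibility: ΣzᵢKᵢ = 1.331, Σzᵢ/Kᵢ = 1.288 — both > 1, two phases present.
Binary case is linear: z₁(K₁−1)(1+ψ₁(K₂−1)) + z₂(K₂−1)(1+ψ₁(K₁−1)) = 0
⇒ ψ₁ = [z₁(K₁−1)+z₂(K₂−1)] / [−(K₁−1)(K₂−1)] = 0.3312/0.6404 = 0.517
Drum-1 compositions:
  chloroform: x = 0.296, y = 0.661
  toluene: x = 0.704, y = 0.339
Drum-2 feed = drum-1 vapor: z₂ = (0.6614, 0.3386).
Drum 2:
Iterate (Newton) starting at ψ₂ = 0.5:
  ψ₂ = 0.500: g = -0.0840, g' = -0.461 → ψ₂ = 0.318
  ψ₂ = 0.318: g = -0.0087, g' = -0.375 → ψ₂ = 0.294
Converged at ψ₂ = 0.294.
  chloroform: x = 0.577, y = 0.864
  toluene: x = 0.423, y = 0.136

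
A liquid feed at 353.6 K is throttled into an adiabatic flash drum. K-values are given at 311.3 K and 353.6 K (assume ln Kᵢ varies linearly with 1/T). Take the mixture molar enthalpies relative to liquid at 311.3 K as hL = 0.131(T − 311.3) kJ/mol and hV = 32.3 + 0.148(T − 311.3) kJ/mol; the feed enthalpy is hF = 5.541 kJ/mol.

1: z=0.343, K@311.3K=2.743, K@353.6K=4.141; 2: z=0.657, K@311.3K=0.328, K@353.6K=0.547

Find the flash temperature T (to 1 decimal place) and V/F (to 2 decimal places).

T = 314.0 K, V/F = 0.16

Adiabatic flash: solve Rachford–Rice at each trial T, then check hF = ψ·hV(T) + (1−ψ)·hL(T).
  T = 311.3 K: K = (2.743, 0.328), RR gives ψ = 0.133, H_out = 4.311 kJ/mol
  T = 353.6 K: K = (4.141, 0.547), RR gives ψ = 0.548, H_out = 23.636 kJ/mol
  T = 332.5 K: K = (3.416, 0.431), RR gives ψ = 0.331, H_out = 13.578 kJ/mol
  T = 321.9 K: K = (3.072, 0.378), RR gives ψ = 0.234, H_out = 8.990 kJ/mol
  T = 316.6 K: K = (2.906, 0.352), RR gives ψ = 0.185, H_out = 6.682 kJ/mol
  T = 314.0 K: K = (2.825, 0.340), RR gives ψ = 0.160, H_out = 5.529 kJ/mol
  T = 315.3 K: K = (2.865, 0.346), RR gives ψ = 0.173, H_out = 6.107 kJ/mol
Linear interpolation between T = 314.0 (H_out = 5.529) and T = 315.3 (H_out = 6.107) on hF = 5.541 gives T ≈ 314.0 K, at which ψ = 0.16.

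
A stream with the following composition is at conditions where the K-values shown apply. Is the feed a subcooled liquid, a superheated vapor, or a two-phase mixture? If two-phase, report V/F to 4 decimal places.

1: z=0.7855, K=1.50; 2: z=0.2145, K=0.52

superheated vapor

ΣzᵢKᵢ = 1.2898; Σzᵢ/Kᵢ = 0.9362.
Since Σzᵢ/Kᵢ < 1 the mixture is above its dew point — single vapor phase.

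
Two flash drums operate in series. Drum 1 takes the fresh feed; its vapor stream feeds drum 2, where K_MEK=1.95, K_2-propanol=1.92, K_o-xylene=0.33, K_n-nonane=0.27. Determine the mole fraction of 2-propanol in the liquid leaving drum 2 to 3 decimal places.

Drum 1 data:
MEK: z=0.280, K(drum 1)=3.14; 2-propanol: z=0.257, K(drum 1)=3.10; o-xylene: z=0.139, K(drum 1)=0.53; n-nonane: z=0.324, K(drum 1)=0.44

x_2-propanol (drum 2) = 0.208

Drum 1:
Let ψ₁ = V/F and solve Σ zᵢ(Kᵢ−1)/(1+ψ₁(Kᵢ−1)) = 0.
g(0) = ΣzᵢKᵢ − 1 = 0.892 and g(1) = 1 − Σzᵢ/Kᵢ = -0.171, so a root lies in (0, 1).
Iterate (Newton) starting at ψ₁ = 0.63:
  ψ₁ = 0.630: g = 0.1143, g' = -0.747 → ψ₁ = 0.783
  ψ₁ = 0.783: g = 0.0015, g' = -0.740 → ψ₁ = 0.785
Converged at ψ₁ = 0.785.
Drum-1 compositions:
  MEK: x = 0.104, y = 0.328
  2-propanol: x = 0.097, y = 0.301
  o-xylene: x = 0.220, y = 0.117
  n-nonane: x = 0.578, y = 0.254
Drum-2 feed = drum-1 vapor: z₂ = (0.3280, 0.3008, 0.1168, 0.2544).
Drum 2:
Iterate (Newton) starting at ψ₂ = 0.5:
  ψ₂ = 0.500: g = -0.0093, g' = -0.710 → ψ₂ = 0.487
Converged at ψ₂ = 0.487.
  MEK: x = 0.224, y = 0.437
  2-propanol: x = 0.208, y = 0.399
  o-xylene: x = 0.173, y = 0.057
  n-nonane: x = 0.395, y = 0.107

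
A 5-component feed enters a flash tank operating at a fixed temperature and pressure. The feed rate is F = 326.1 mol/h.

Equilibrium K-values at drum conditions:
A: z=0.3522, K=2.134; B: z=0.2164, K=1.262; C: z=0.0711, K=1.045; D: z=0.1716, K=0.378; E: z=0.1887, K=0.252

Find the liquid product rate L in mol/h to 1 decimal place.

Rachford–Rice: g(V/F) = Σ zᵢ(Kᵢ−1)/(1+V/F(Kᵢ−1)) = 0.
Check two-phase: ΣzᵢKᵢ = 1.2114 > 1 and Σzᵢ/Kᵢ = 1.6073 > 1, so g(0) = 0.2114 > 0 and g(1) = -0.6073 < 0.
Newton iteration, V/F⁰ = 0.54:
  V/F = 0.5400: g = -0.09701, g' = -0.6334 → V/F = 0.3869
  V/F = 0.3869: g = -0.00694, g' = -0.5554 → V/F = 0.3743
Converged at V/F = 0.3743.
Then V = V/F·F = 0.3743·326.1 = 122.1 mol/h and L = F − V = 204.0 mol/h.

L = 204.0 mol/h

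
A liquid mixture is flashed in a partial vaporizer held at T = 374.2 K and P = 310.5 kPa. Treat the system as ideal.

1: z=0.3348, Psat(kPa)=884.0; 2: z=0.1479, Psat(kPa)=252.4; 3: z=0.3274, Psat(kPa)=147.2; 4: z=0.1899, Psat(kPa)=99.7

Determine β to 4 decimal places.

Raoult's law: Kᵢ = Pᵢˢᵃᵗ/P = Pᵢˢᵃᵗ/310.5.
  K_1 = 884.0/310.5 = 2.847021, K_2 = 252.4/310.5 = 0.812882, K_3 = 147.2/310.5 = 0.474074, K_4 = 99.7/310.5 = 0.321095
Let β = V/F and solve Σ zᵢ(Kᵢ−1)/(1+β(Kᵢ−1)) = 0.
Feasibility: ΣzᵢKᵢ = 1.2896, Σzᵢ/Kᵢ = 1.5816 — both > 1, two phases present.
Iterate (Newton) starting at β = 0.64:
  β = 0.6400: g = -0.23558, g' = -0.7260 → β = 0.3155
  β = 0.3155: g = -0.00923, g' = -0.7337 → β = 0.3029
  β = 0.3029: g = 0.00005, g' = -0.7423 → β = 0.3030
Converged at β = 0.3030.

β = 0.3030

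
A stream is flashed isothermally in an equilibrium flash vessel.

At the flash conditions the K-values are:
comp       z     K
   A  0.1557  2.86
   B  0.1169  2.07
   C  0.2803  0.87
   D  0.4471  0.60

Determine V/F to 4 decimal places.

Rachford–Rice: g(V/F) = Σ zᵢ(Kᵢ−1)/(1+V/F(Kᵢ−1)) = 0.
Feasibility: ΣzᵢKᵢ = 1.1994, Σzᵢ/Kᵢ = 1.1783 — both > 1, two phases present.
Newton iteration, V/F⁰ = 0.36:
  V/F = 0.3600: g = 0.01660, g' = -0.3658 → V/F = 0.4054
  V/F = 0.4054: g = 0.00043, g' = -0.3474 → V/F = 0.4066
Converged at V/F = 0.4066.

V/F = 0.4066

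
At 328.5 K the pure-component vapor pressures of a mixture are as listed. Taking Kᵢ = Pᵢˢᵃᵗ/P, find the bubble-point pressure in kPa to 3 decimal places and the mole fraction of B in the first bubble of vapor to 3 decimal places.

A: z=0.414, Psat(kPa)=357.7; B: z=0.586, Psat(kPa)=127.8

Pbub = 222.979 kPa, y_B = 0.336

At the bubble point ψ → 0, so ΣzᵢKᵢ = 1 with Kᵢ = Pᵢˢᵃᵗ/P ⇒ P = ΣzᵢPᵢˢᵃᵗ.
P = 0.414·357.7 + 0.586·127.8 = 222.979 kPa
yᵢ = zᵢPᵢˢᵃᵗ/P ⇒ y_B = 0.586·127.8/222.979 = 0.336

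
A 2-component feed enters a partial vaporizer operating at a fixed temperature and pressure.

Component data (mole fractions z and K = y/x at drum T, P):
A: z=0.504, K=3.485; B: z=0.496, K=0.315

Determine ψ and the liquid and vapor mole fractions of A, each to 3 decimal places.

ψ = 0.536, x_A = 0.216, y_A = 0.753

Material balance + equilibrium reduce to Σ zᵢ(Kᵢ−1)/(1+ψ(Kᵢ−1)) = 0.
g(0) = ΣzᵢKᵢ − 1 = 0.913 and g(1) = 1 − Σzᵢ/Kᵢ = -0.719, so a root lies in (0, 1).
Binary case is linear: z₁(K₁−1)(1+ψ(K₂−1)) + z₂(K₂−1)(1+ψ(K₁−1)) = 0
⇒ ψ = [z₁(K₁−1)+z₂(K₂−1)] / [−(K₁−1)(K₂−1)] = 0.9127/1.7022 = 0.536
Compositions from xᵢ = zᵢ/(1+ψ(Kᵢ−1)), yᵢ = Kᵢxᵢ:
  A: x = 0.216, y = 0.753
  B: x = 0.784, y = 0.247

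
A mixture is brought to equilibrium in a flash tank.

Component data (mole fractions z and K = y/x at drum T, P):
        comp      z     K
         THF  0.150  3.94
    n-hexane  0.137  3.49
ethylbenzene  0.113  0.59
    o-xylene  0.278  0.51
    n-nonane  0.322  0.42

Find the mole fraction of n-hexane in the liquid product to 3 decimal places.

Let ψ = V/F and solve Σ zᵢ(Kᵢ−1)/(1+ψ(Kᵢ−1)) = 0.
Feasibility: ΣzᵢKᵢ = 1.413, Σzᵢ/Kᵢ = 1.581 — both > 1, two phases present.
Newton iteration, ψ⁰ = 0.5:
  ψ = 0.500: g = -0.1712, g' = -0.743 → ψ = 0.270
  ψ = 0.270: g = 0.0198, g' = -0.972 → ψ = 0.290
Converged at ψ = 0.290.
Compositions from xᵢ = zᵢ/(1+ψ(Kᵢ−1)), yᵢ = Kᵢxᵢ:
  THF: x = 0.081, y = 0.319
  n-hexane: x = 0.080, y = 0.278
  ethylbenzene: x = 0.128, y = 0.076
  o-xylene: x = 0.324, y = 0.165
  n-nonane: x = 0.387, y = 0.163

x_n-hexane = 0.080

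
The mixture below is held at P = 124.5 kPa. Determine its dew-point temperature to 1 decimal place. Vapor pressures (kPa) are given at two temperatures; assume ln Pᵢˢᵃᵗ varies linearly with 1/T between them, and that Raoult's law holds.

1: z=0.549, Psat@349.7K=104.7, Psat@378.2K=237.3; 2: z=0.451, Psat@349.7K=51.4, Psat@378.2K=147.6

T = 365.6 K

Dew-point temperature: Σzᵢ·P/Pᵢˢᵃᵗ(T) = 1. Interpolate ln Pᵢˢᵃᵗ = aᵢ + bᵢ/T.
  T = 349.7 K: ΣzᵢP/Pᵢˢᵃᵗ = 1.7452
  T = 378.2 K: ΣzᵢP/Pᵢˢᵃᵗ = 0.6685
  T = 363.9 K: ΣzᵢP/Pᵢˢᵃᵗ = 1.0600
  T = 371.0 K: ΣzᵢP/Pᵢˢᵃᵗ = 0.8390
  T = 367.4 K: ΣzᵢP/Pᵢˢᵃᵗ = 0.9435
  T = 365.6 K: ΣzᵢP/Pᵢˢᵃᵗ = 1.0014
Interpolating between 365.6 K and 367.4 K gives T ≈ 365.6 K.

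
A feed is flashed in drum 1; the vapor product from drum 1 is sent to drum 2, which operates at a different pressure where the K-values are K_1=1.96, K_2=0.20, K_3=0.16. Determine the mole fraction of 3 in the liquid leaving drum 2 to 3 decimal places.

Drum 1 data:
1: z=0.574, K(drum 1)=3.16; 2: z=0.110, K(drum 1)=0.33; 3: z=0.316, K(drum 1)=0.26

x_3 (drum 2) = 0.388

Drum 1:
Let ψ₁ = V/F and solve Σ zᵢ(Kᵢ−1)/(1+ψ₁(Kᵢ−1)) = 0.
Check two-phase: ΣzᵢKᵢ = 1.932 > 1 and Σzᵢ/Kᵢ = 1.730 > 1, so g(0) = 0.932 > 0 and g(1) = -0.730 < 0.
Newton–Raphson from ψ₁ = 0.5:
  ψ₁ = 0.500: g = 0.1141, g' = -1.167 → ψ₁ = 0.598
  ψ₁ = 0.598: g = -0.0011, g' = -1.204 → ψ₁ = 0.597
Converged at ψ₁ = 0.597.
Drum-1 compositions:
  1: x = 0.251, y = 0.792
  2: x = 0.183, y = 0.060
  3: x = 0.566, y = 0.147
Drum-2 feed = drum-1 vapor: z₂ = (0.7924, 0.0605, 0.1471).
Drum 2:
Material balance + equilibrium reduce to Σ zᵢ(Kᵢ−1)/(1+ψ₂(Kᵢ−1)) = 0.
g(0) = ΣzᵢKᵢ − 1 = 0.589 and g(1) = 1 − Σzᵢ/Kᵢ = -0.626, so a root lies in (0, 1).
Iterate (Newton) starting at ψ₂ = 0.5:
  ψ₂ = 0.500: g = 0.2202, g' = -0.750 → ψ₂ = 0.794
  ψ₂ = 0.794: g = -0.0718, g' = -1.461 → ψ₂ = 0.745
  ψ₂ = 0.745: g = -0.0061, g' = -1.225 → ψ₂ = 0.740
Converged at ψ₂ = 0.740.
  1: x = 0.463, y = 0.908
  2: x = 0.148, y = 0.030
  3: x = 0.388, y = 0.062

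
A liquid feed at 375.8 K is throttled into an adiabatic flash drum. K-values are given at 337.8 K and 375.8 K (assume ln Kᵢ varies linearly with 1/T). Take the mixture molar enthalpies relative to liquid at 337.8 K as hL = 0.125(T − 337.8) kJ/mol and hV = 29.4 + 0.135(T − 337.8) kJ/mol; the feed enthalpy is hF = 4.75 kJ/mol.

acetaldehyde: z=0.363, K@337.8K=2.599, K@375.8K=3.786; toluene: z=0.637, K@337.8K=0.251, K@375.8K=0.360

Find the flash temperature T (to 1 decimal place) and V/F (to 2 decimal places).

Adiabatic flash: solve Rachford–Rice at each trial T, then check hF = ψ·hV(T) + (1−ψ)·hL(T).
  T = 337.8 K: K = (2.599, 0.251), RR gives ψ = 0.086, H_out = 2.536 kJ/mol
  T = 375.8 K: K = (3.786, 0.360), RR gives ψ = 0.339, H_out = 14.832 kJ/mol
  T = 356.8 K: K = (3.168, 0.303), RR gives ψ = 0.227, H_out = 9.104 kJ/mol
  T = 347.3 K: K = (2.877, 0.277), RR gives ψ = 0.163, H_out = 5.983 kJ/mol
  T = 342.6 K: K = (2.738, 0.264), RR gives ψ = 0.127, H_out = 4.328 kJ/mol
  T = 345.0 K: K = (2.809, 0.270), RR gives ψ = 0.145, H_out = 5.184 kJ/mol
Linear interpolation between T = 342.6 (H_out = 4.328) and T = 345.0 (H_out = 5.184) on hF = 4.75 gives T ≈ 343.8 K, at which ψ = 0.14.

T = 343.8 K, V/F = 0.14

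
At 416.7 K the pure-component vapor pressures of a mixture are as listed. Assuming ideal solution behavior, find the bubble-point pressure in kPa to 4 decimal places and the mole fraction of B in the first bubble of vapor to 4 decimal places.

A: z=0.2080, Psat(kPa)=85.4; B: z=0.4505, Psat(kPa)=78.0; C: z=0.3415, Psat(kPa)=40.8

Pbub = 66.8354 kPa, y_B = 0.5258

At the bubble point ψ → 0, so ΣzᵢKᵢ = 1 with Kᵢ = Pᵢˢᵃᵗ/P ⇒ P = ΣzᵢPᵢˢᵃᵗ.
P = 0.2080·85.4 + 0.4505·78.0 + 0.3415·40.8 = 66.8354 kPa
yᵢ = zᵢPᵢˢᵃᵗ/P ⇒ y_B = 0.4505·78.0/66.8354 = 0.5258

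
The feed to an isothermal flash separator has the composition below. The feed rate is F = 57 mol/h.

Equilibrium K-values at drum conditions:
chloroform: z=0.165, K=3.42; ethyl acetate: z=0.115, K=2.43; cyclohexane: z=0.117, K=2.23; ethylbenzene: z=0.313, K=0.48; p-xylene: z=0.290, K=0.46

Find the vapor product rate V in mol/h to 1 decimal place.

Rachford–Rice: g(ψ) = Σ zᵢ(Kᵢ−1)/(1+ψ(Kᵢ−1)) = 0.
Check two-phase: ΣzᵢKᵢ = 1.388 > 1 and Σzᵢ/Kᵢ = 1.431 > 1, so g(0) = 0.388 > 0 and g(1) = -0.431 < 0.
Newton iteration, ψ⁰ = 0.5:
  ψ = 0.500: g = -0.0688, g' = -0.659 → ψ = 0.396
  ψ = 0.396: g = 0.0018, g' = -0.699 → ψ = 0.398
Converged at ψ = 0.398.
Then V = ψ·F = 0.3982·57 = 22.7 mol/h and L = F − V = 34.3 mol/h.

V = 22.7 mol/h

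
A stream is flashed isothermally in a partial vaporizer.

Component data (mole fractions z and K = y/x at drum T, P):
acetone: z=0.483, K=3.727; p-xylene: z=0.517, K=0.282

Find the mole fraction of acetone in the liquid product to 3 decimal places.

x_acetone = 0.208

Let ψ = V/F and solve Σ zᵢ(Kᵢ−1)/(1+ψ(Kᵢ−1)) = 0.
Feasibility: ΣzᵢKᵢ = 1.946, Σzᵢ/Kᵢ = 1.963 — both > 1, two phases present.
Iterate (Newton) starting at ψ = 0.5:
  ψ = 0.500: g = -0.0218, g' = -1.292 → ψ = 0.483
Converged at ψ = 0.483.
Compositions from xᵢ = zᵢ/(1+ψ(Kᵢ−1)), yᵢ = Kᵢxᵢ:
  acetone: x = 0.208, y = 0.777
  p-xylene: x = 0.792, y = 0.223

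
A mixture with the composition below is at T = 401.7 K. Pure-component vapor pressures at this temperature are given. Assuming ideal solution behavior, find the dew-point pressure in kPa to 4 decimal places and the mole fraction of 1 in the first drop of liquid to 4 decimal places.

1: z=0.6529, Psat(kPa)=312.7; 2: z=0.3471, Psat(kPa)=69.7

Pdew = 141.4856 kPa, x_1 = 0.2954

At the dew point ψ → 1, so Σzᵢ/Kᵢ = 1 with Kᵢ = Pᵢˢᵃᵗ/P ⇒ 1/P = Σzᵢ/Pᵢˢᵃᵗ.
1/P = 0.6529/312.7 + 0.3471/69.7 = 0.0070679 ⇒ P = 141.4856 kPa
xᵢ = zᵢP/Pᵢˢᵃᵗ ⇒ x_1 = 0.6529·141.4856/312.7 = 0.2954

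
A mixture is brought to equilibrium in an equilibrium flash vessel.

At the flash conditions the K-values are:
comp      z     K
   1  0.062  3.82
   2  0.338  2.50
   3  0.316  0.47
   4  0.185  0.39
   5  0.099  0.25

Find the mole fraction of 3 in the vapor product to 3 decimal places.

Newton–Raphson from ψ = 0.5:
  ψ = 0.500: g = -0.1468, g' = -0.783 → ψ = 0.312
  ψ = 0.312: g = 0.0010, g' = -0.819 → ψ = 0.314
Converged at ψ = 0.314.
Compositions from xᵢ = zᵢ/(1+ψ(Kᵢ−1)), yᵢ = Kᵢxᵢ:
  1: x = 0.033, y = 0.126
  2: x = 0.230, y = 0.575
  3: x = 0.379, y = 0.178
  4: x = 0.229, y = 0.089
  5: x = 0.129, y = 0.032

y_3 = 0.178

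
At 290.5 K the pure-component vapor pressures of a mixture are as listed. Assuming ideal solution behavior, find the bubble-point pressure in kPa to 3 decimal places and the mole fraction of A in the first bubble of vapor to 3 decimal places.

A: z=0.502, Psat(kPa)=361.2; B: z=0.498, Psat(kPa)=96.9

Pbub = 229.579 kPa, y_A = 0.790

At the bubble point ψ → 0, so ΣzᵢKᵢ = 1 with Kᵢ = Pᵢˢᵃᵗ/P ⇒ P = ΣzᵢPᵢˢᵃᵗ.
P = 0.502·361.2 + 0.498·96.9 = 229.579 kPa
yᵢ = zᵢPᵢˢᵃᵗ/P ⇒ y_A = 0.502·361.2/229.579 = 0.790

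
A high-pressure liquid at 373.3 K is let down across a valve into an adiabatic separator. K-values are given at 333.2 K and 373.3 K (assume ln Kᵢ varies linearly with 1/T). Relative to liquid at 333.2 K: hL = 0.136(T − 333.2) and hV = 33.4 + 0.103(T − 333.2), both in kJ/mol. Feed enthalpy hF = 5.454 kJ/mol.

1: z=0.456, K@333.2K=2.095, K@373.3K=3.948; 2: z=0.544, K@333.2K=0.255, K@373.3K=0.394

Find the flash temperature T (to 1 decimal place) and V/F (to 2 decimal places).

T = 335.3 K, V/F = 0.15

Adiabatic flash: solve Rachford–Rice at each trial T, then check hF = ψ·hV(T) + (1−ψ)·hL(T).
  T = 333.2 K: K = (2.095, 0.255), RR gives ψ = 0.115, H_out = 3.850 kJ/mol
  T = 373.3 K: K = (3.948, 0.394), RR gives ψ = 0.568, H_out = 23.671 kJ/mol
  T = 353.2 K: K = (2.926, 0.321), RR gives ψ = 0.389, H_out = 15.451 kJ/mol
  T = 343.2 K: K = (2.488, 0.287), RR gives ψ = 0.274, H_out = 10.417 kJ/mol
  T = 338.2 K: K = (2.286, 0.271), RR gives ψ = 0.202, H_out = 7.401 kJ/mol
  T = 335.7 K: K = (2.189, 0.263), RR gives ψ = 0.161, H_out = 5.706 kJ/mol
  T = 334.4 K: K = (2.140, 0.259), RR gives ψ = 0.138, H_out = 4.763 kJ/mol
  T = 335.0 K: K = (2.162, 0.261), RR gives ψ = 0.149, H_out = 5.204 kJ/mol
Linear interpolation between T = 335.0 (H_out = 5.204) and T = 335.7 (H_out = 5.706) on hF = 5.454 gives T ≈ 335.3 K, at which ψ = 0.15.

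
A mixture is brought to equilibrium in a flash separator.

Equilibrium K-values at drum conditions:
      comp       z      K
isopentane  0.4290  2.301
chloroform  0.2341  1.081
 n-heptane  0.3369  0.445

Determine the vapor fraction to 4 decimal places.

ψ = 0.7089

Material balance + equilibrium reduce to Σ zᵢ(Kᵢ−1)/(1+ψ(Kᵢ−1)) = 0.
g(0) = ΣzᵢKᵢ − 1 = 0.3901 and g(1) = 1 − Σzᵢ/Kᵢ = -0.1601, so a root lies in (0, 1).
Newton–Raphson from ψ = 0.43:
  ψ = 0.4300: g = 0.13064, g' = -0.4791 → ψ = 0.7027
  ψ = 0.7027: g = 0.00299, g' = -0.4784 → ψ = 0.7089
Converged at ψ = 0.7089.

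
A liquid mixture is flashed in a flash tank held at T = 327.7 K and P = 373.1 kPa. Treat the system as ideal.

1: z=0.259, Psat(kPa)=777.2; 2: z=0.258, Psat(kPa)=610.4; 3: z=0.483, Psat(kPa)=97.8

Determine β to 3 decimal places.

Raoult's law: Kᵢ = Pᵢˢᵃᵗ/P = Pᵢˢᵃᵗ/373.1.
  K_1 = 777.2/373.1 = 2.08309, K_2 = 610.4/373.1 = 1.63602, K_3 = 97.8/373.1 = 0.26213
Let β = V/F and solve Σ zᵢ(Kᵢ−1)/(1+β(Kᵢ−1)) = 0.
g(0) = ΣzᵢKᵢ − 1 = 0.088 and g(1) = 1 − Σzᵢ/Kᵢ = -1.125, so a root lies in (0, 1).
Iterate (Newton) starting at β = 0.55:
  β = 0.550: g = -0.3024, g' = -0.921 → β = 0.222
  β = 0.222: g = -0.0561, g' = -0.654 → β = 0.136
  β = 0.136: g = -0.0006, g' = -0.644 → β = 0.135
Converged at β = 0.135.

β = 0.135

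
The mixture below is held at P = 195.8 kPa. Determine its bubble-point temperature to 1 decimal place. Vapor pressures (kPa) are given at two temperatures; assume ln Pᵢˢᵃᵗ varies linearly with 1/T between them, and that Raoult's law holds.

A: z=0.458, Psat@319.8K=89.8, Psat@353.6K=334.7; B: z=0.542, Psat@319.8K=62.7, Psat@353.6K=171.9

T = 346.6 K

Bubble-point temperature: ΣzᵢPᵢˢᵃᵗ(T) = P. Interpolate ln Pᵢˢᵃᵗ = aᵢ + bᵢ/T.
  T = 319.8 K: ΣzᵢPᵢˢᵃᵗ = 75.11 kPa
  T = 353.6 K: ΣzᵢPᵢˢᵃᵗ = 246.46 kPa
  T = 336.7 K: ΣzᵢPᵢˢᵃᵗ = 139.78 kPa
  T = 345.1 K: ΣzᵢPᵢˢᵃᵗ = 186.47 kPa
  T = 349.4 K: ΣzᵢPᵢˢᵃᵗ = 215.06 kPa
  T = 347.2 K: ΣzᵢPᵢˢᵃᵗ = 200.00 kPa
  T = 346.1 K: ΣzᵢPᵢˢᵃᵗ = 192.81 kPa
Interpolating between 346.1 K and 347.2 K gives T ≈ 346.6 K.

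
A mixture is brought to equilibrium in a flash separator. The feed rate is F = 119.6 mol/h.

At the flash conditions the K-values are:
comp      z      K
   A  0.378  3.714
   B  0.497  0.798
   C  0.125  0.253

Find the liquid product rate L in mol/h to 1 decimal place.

Material balance + equilibrium reduce to Σ zᵢ(Kᵢ−1)/(1+ψ(Kᵢ−1)) = 0.
Check two-phase: ΣzᵢKᵢ = 1.832 > 1 and Σzᵢ/Kᵢ = 1.219 > 1, so g(0) = 0.832 > 0 and g(1) = -0.219 < 0.
Iterate (Newton) starting at ψ = 0.5:
  ψ = 0.500: g = 0.1745, g' = -0.704 → ψ = 0.748
  ψ = 0.748: g = 0.0087, g' = -0.690 → ψ = 0.761
Converged at ψ = 0.761.
Then V = ψ·F = 0.7605·119.6 = 91.0 mol/h and L = F − V = 28.6 mol/h.

L = 28.6 mol/h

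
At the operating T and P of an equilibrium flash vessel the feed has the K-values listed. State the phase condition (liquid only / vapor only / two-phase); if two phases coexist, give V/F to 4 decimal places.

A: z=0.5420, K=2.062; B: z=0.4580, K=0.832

ΣzᵢKᵢ = 1.4987; Σzᵢ/Kᵢ = 0.8133.
Since Σzᵢ/Kᵢ < 1 the mixture is above its dew point — single vapor phase.

vapor only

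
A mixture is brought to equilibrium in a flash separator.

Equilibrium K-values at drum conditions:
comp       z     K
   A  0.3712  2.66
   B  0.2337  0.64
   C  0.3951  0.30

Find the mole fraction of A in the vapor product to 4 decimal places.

y_A = 0.6902

Rachford–Rice: g(β) = Σ zᵢ(Kᵢ−1)/(1+β(Kᵢ−1)) = 0.
g(0) = ΣzᵢKᵢ − 1 = 0.2555 and g(1) = 1 − Σzᵢ/Kᵢ = -0.8217, so a root lies in (0, 1).
Newton–Raphson from β = 0.39:
  β = 0.3900: g = -0.10426, g' = -0.7842 → β = 0.2570
  β = 0.2570: g = 0.00194, g' = -0.8272 → β = 0.2594
Converged at β = 0.2594.
Compositions from xᵢ = zᵢ/(1+β(Kᵢ−1)), yᵢ = Kᵢxᵢ:
  A: x = 0.2595, y = 0.6902
  B: x = 0.2578, y = 0.1650
  C: x = 0.4828, y = 0.1448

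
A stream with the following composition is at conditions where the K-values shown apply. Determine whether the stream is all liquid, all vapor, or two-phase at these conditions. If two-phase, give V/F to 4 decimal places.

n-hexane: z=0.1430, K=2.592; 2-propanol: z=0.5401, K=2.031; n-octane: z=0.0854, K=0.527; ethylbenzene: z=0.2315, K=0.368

two-phase, V/F = 0.8636

ΣzᵢKᵢ = 1.5978; Σzᵢ/Kᵢ = 1.1122.
Both exceed 1, so a two-phase solution exists.
Newton–Raphson from ψ = 0.62:
  ψ = 0.6200: g = 0.15654, g' = -0.5937 → ψ = 0.8837
  ψ = 0.8837: g = -0.01481, g' = -0.7505 → ψ = 0.8639
  ψ = 0.8639: g = -0.00022, g' = -0.7281 → ψ = 0.8636
Converged at ψ = 0.8636.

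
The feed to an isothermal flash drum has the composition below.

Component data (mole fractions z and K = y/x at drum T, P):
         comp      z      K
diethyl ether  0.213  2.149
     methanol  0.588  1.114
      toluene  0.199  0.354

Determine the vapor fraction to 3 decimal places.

Material balance + equilibrium reduce to Σ zᵢ(Kᵢ−1)/(1+ψ(Kᵢ−1)) = 0.
Check two-phase: ΣzᵢKᵢ = 1.183 > 1 and Σzᵢ/Kᵢ = 1.189 > 1, so g(0) = 0.183 > 0 and g(1) = -0.189 < 0.
Newton iteration, ψ⁰ = 0.5:
  ψ = 0.500: g = 0.0290, g' = -0.301 → ψ = 0.596
  ψ = 0.596: g = -0.0010, g' = -0.325 → ψ = 0.593
Converged at ψ = 0.593.

ψ = 0.593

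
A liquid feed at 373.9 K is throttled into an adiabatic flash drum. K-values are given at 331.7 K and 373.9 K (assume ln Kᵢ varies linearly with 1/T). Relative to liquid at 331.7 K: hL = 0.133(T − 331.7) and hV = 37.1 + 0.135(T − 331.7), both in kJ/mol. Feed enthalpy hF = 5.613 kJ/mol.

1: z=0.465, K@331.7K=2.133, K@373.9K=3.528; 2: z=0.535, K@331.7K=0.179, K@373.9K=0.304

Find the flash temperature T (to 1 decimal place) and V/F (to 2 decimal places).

Adiabatic flash: solve Rachford–Rice at each trial T, then check hF = ψ·hV(T) + (1−ψ)·hL(T).
  T = 331.7 K: K = (2.133, 0.179), RR gives ψ = 0.094, H_out = 3.494 kJ/mol
  T = 373.9 K: K = (3.528, 0.304), RR gives ψ = 0.456, H_out = 22.586 kJ/mol
  T = 352.8 K: K = (2.785, 0.237), RR gives ψ = 0.310, H_out = 14.309 kJ/mol
  T = 342.2 K: K = (2.446, 0.207), RR gives ψ = 0.216, H_out = 9.419 kJ/mol
  T = 336.9 K: K = (2.285, 0.192), RR gives ψ = 0.159, H_out = 6.609 kJ/mol
  T = 334.3 K: K = (2.208, 0.186), RR gives ψ = 0.128, H_out = 5.104 kJ/mol
  T = 335.6 K: K = (2.246, 0.189), RR gives ψ = 0.144, H_out = 5.868 kJ/mol
Linear interpolation between T = 334.3 (H_out = 5.104) and T = 335.6 (H_out = 5.868) on hF = 5.613 gives T ≈ 335.2 K, at which ψ = 0.14.

T = 335.2 K, V/F = 0.14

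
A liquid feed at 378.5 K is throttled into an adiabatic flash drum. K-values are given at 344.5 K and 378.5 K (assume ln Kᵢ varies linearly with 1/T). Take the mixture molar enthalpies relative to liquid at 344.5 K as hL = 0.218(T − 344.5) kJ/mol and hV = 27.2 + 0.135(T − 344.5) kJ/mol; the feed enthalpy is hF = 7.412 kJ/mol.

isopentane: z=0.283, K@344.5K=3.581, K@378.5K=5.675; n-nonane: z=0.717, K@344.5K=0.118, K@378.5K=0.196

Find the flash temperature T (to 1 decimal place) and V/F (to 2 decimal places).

Adiabatic flash: solve Rachford–Rice at each trial T, then check hF = ψ·hV(T) + (1−ψ)·hL(T).
  T = 344.5 K: K = (3.581, 0.118), RR gives ψ = 0.043, H_out = 1.171 kJ/mol
  T = 378.5 K: K = (5.675, 0.196), RR gives ψ = 0.199, H_out = 12.254 kJ/mol
  T = 361.5 K: K = (4.557, 0.154), RR gives ψ = 0.133, H_out = 7.134 kJ/mol
  T = 370.0 K: K = (5.098, 0.174), RR gives ψ = 0.168, H_out = 9.766 kJ/mol
  T = 365.8 K: K = (4.826, 0.164), RR gives ψ = 0.151, H_out = 8.487 kJ/mol
  T = 363.6 K: K = (4.687, 0.159), RR gives ψ = 0.142, H_out = 7.800 kJ/mol
Linear interpolation between T = 361.5 (H_out = 7.134) and T = 363.6 (H_out = 7.800) on hF = 7.412 gives T ≈ 362.4 K, at which ψ = 0.14.

T = 362.4 K, V/F = 0.14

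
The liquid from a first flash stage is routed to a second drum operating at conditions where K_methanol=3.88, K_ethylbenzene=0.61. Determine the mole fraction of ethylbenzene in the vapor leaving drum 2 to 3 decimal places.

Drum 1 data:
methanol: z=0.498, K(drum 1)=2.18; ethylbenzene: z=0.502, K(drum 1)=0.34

y_ethylbenzene (drum 2) = 0.537

Drum 1:
Binary case is linear: z₁(K₁−1)(1+ψ₁(K₂−1)) + z₂(K₂−1)(1+ψ₁(K₁−1)) = 0
⇒ ψ₁ = [z₁(K₁−1)+z₂(K₂−1)] / [−(K₁−1)(K₂−1)] = 0.2563/0.7788 = 0.329
Drum-1 compositions:
  methanol: x = 0.359, y = 0.782
  ethylbenzene: x = 0.641, y = 0.218
Drum-2 feed = drum-1 liquid: z₂ = (0.3587, 0.6413).
Drum 2:
Rachford–Rice: g(ψ₂) = Σ zᵢ(Kᵢ−1)/(1+ψ₂(Kᵢ−1)) = 0.
g(0) = ΣzᵢKᵢ − 1 = 0.783 and g(1) = 1 − Σzᵢ/Kᵢ = -0.144, so a root lies in (0, 1).
Iterate (Newton) starting at ψ₂ = 0.7:
  ψ₂ = 0.700: g = -0.0015, g' = -0.512 → ψ₂ = 0.697
Converged at ψ₂ = 0.697.
  methanol: x = 0.119, y = 0.463
  ethylbenzene: x = 0.881, y = 0.537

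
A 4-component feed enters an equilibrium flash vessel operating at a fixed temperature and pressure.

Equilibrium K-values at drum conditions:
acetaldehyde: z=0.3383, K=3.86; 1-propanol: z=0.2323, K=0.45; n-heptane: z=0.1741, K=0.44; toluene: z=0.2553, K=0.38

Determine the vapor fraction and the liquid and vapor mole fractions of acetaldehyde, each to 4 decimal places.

Material balance + equilibrium reduce to Σ zᵢ(Kᵢ−1)/(1+ψ(Kᵢ−1)) = 0.
Check two-phase: ΣzᵢKᵢ = 1.5840 > 1 and Σzᵢ/Kᵢ = 1.6714 > 1, so g(0) = 0.5840 > 0 and g(1) = -0.6714 < 0.
Newton iteration, ψ⁰ = 0.5:
  ψ = 0.5000: g = -0.14287, g' = -0.9138 → ψ = 0.3436
  ψ = 0.3436: g = 0.00855, g' = -1.0529 → ψ = 0.3518
Converged at ψ = 0.3518.
Compositions from xᵢ = zᵢ/(1+ψ(Kᵢ−1)), yᵢ = Kᵢxᵢ:
  acetaldehyde: x = 0.1686, y = 0.6509
  1-propanol: x = 0.2880, y = 0.1296
  n-heptane: x = 0.2168, y = 0.0954
  toluene: x = 0.3265, y = 0.1241

ψ = 0.3518, x_acetaldehyde = 0.1686, y_acetaldehyde = 0.6509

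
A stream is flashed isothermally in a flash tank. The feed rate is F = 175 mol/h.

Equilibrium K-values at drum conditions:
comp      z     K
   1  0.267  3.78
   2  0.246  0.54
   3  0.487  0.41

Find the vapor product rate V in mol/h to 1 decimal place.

Let β = V/F and solve Σ zᵢ(Kᵢ−1)/(1+β(Kᵢ−1)) = 0.
Feasibility: ΣzᵢKᵢ = 1.342, Σzᵢ/Kᵢ = 1.714 — both > 1, two phases present.
Newton iteration, β⁰ = 0.5:
  β = 0.500: g = -0.2440, g' = -0.790 → β = 0.191
  β = 0.191: g = 0.0367, g' = -1.158 → β = 0.223
  β = 0.223: g = 0.0013, g' = -1.076 → β = 0.224
Converged at β = 0.224.
Then V = β·F = 0.2242·175 = 39.2 mol/h and L = F − V = 135.8 mol/h.

V = 39.2 mol/h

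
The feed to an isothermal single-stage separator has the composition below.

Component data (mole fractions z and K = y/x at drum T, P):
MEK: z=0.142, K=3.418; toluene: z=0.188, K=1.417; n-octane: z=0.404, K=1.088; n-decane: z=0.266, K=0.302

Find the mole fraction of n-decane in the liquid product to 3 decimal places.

Newton–Raphson from ψ = 0.55:
  ψ = 0.550: g = -0.0563, g' = -0.519 → ψ = 0.441
  ψ = 0.441: g = -0.0019, g' = -0.491 → ψ = 0.438
Converged at ψ = 0.438.
Compositions from xᵢ = zᵢ/(1+ψ(Kᵢ−1)), yᵢ = Kᵢxᵢ:
  MEK: x = 0.069, y = 0.236
  toluene: x = 0.159, y = 0.225
  n-octane: x = 0.389, y = 0.423
  n-decane: x = 0.383, y = 0.116

x_n-decane = 0.383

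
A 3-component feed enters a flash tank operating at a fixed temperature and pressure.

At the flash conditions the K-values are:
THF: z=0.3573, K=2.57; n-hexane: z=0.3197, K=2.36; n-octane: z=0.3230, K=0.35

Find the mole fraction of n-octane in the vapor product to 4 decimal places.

y_n-octane = 0.2425

Newton iteration, β⁰ = 0.5:
  β = 0.5000: g = 0.26203, g' = -0.7854 → β = 0.8336
  β = 0.8336: g = -0.01151, g' = -0.9452 → β = 0.8214
  β = 0.8214: g = -0.00011, g' = -0.9282 → β = 0.8213
Converged at β = 0.8213.
Compositions from xᵢ = zᵢ/(1+β(Kᵢ−1)), yᵢ = Kᵢxᵢ:
  THF: x = 0.1561, y = 0.4011
  n-hexane: x = 0.1510, y = 0.3564
  n-octane: x = 0.6929, y = 0.2425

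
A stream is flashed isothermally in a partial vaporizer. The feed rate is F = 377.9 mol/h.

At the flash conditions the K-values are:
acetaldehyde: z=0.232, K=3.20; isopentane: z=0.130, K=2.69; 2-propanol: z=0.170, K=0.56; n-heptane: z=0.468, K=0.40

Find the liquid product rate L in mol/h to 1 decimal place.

L = 253.6 mol/h

Rachford–Rice: g(β) = Σ zᵢ(Kᵢ−1)/(1+β(Kᵢ−1)) = 0.
Check two-phase: ΣzᵢKᵢ = 1.375 > 1 and Σzᵢ/Kᵢ = 1.594 > 1, so g(0) = 0.375 > 0 and g(1) = -0.594 < 0.
Newton–Raphson from β = 0.5:
  β = 0.500: g = -0.1349, g' = -0.762 → β = 0.323
  β = 0.323: g = 0.0051, g' = -0.843 → β = 0.329
Converged at β = 0.329.
Then V = β·F = 0.3290·377.9 = 124.3 mol/h and L = F − V = 253.6 mol/h.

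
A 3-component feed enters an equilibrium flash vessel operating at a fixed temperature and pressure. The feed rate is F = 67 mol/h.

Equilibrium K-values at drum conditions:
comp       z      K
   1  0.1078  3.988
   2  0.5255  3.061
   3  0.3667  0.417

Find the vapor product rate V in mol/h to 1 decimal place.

V = 61.6 mol/h

Rachford–Rice: g(ψ) = Σ zᵢ(Kᵢ−1)/(1+ψ(Kᵢ−1)) = 0.
Check two-phase: ΣzᵢKᵢ = 2.1914 > 1 and Σzᵢ/Kᵢ = 1.0781 > 1, so g(0) = 1.1914 > 0 and g(1) = -0.0781 < 0.
Newton–Raphson from ψ = 0.5:
  ψ = 0.5000: g = 0.36080, g' = -0.9444 → ψ = 0.8820
  ψ = 0.8820: g = 0.03286, g' = -0.8821 → ψ = 0.9193
  ψ = 0.9193: g = -0.00056, g' = -0.9137 → ψ = 0.9187
Converged at ψ = 0.9187.
Then V = ψ·F = 0.9187·67 = 61.6 mol/h and L = F − V = 5.4 mol/h.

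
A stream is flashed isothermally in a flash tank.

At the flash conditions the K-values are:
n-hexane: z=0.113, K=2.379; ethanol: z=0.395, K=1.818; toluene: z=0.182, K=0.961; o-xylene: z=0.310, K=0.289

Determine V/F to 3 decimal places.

V/F = 0.452

Material balance + equilibrium reduce to Σ zᵢ(Kᵢ−1)/(1+V/F(Kᵢ−1)) = 0.
Feasibility: ΣzᵢKᵢ = 1.251, Σzᵢ/Kᵢ = 1.527 — both > 1, two phases present.
Newton iteration, V/F⁰ = 0.63:
  V/F = 0.630: g = -0.1099, g' = -0.691 → V/F = 0.471
  V/F = 0.471: g = -0.0109, g' = -0.571 → V/F = 0.452
Converged at V/F = 0.452.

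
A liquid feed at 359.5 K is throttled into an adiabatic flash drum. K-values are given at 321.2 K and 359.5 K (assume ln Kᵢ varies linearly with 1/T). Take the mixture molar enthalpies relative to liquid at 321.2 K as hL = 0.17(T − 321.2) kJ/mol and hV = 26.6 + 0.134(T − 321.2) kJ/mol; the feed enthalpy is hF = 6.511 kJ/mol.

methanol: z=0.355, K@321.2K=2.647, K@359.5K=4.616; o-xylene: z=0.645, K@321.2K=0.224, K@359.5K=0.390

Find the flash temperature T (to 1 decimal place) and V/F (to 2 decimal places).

T = 331.8 K, V/F = 0.18

Adiabatic flash: solve Rachford–Rice at each trial T, then check hF = ψ·hV(T) + (1−ψ)·hL(T).
  T = 321.2 K: K = (2.647, 0.224), RR gives ψ = 0.066, H_out = 1.752 kJ/mol
  T = 359.5 K: K = (4.616, 0.390), RR gives ψ = 0.404, H_out = 16.690 kJ/mol
  T = 340.4 K: K = (3.553, 0.300), RR gives ψ = 0.255, H_out = 9.866 kJ/mol
  T = 330.8 K: K = (3.080, 0.261), RR gives ψ = 0.170, H_out = 6.094 kJ/mol
  T = 335.6 K: K = (3.311, 0.280), RR gives ψ = 0.214, H_out = 8.031 kJ/mol
  T = 333.2 K: K = (3.194, 0.270), RR gives ψ = 0.192, H_out = 7.077 kJ/mol
Linear interpolation between T = 330.8 (H_out = 6.094) and T = 333.2 (H_out = 7.077) on hF = 6.511 gives T ≈ 331.8 K, at which ψ = 0.18.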